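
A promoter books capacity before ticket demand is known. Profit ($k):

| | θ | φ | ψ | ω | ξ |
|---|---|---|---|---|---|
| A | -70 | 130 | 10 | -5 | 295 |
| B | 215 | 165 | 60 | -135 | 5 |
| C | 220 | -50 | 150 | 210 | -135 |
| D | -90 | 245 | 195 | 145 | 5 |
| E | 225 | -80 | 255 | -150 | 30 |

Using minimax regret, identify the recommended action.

A

Column bests: θ=225, φ=245, ψ=255, ω=210, ξ=295.
A regrets: 295, 115, 245, 215, 0 → max 295
B regrets: 10, 80, 195, 345, 290 → max 345
C regrets: 5, 295, 105, 0, 430 → max 430
D regrets: 315, 0, 60, 65, 290 → max 315
E regrets: 0, 325, 0, 360, 265 → max 360
Smallest max regret = 295 → A.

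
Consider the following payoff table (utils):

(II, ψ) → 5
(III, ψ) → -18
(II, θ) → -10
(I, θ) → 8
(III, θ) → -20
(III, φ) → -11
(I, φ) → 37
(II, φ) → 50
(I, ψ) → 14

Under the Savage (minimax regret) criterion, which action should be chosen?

Column bests: θ=8, φ=50, ψ=14.
I regrets: 0, 13, 0 → max 13
II regrets: 18, 0, 9 → max 18
III regrets: 28, 61, 32 → max 61
Smallest max regret = 13 → I.

I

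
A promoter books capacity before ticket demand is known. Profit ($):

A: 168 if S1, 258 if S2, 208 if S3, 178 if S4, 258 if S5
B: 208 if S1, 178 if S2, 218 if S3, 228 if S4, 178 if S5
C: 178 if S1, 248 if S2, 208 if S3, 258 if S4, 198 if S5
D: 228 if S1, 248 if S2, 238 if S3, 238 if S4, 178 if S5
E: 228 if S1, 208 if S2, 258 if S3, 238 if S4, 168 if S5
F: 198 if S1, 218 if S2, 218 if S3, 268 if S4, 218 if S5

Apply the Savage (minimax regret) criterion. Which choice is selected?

Column bests: S1=228, S2=258, S3=258, S4=268, S5=258.
A regrets: 60, 0, 50, 90, 0 → max 90
B regrets: 20, 80, 40, 40, 80 → max 80
C regrets: 50, 10, 50, 10, 60 → max 60
D regrets: 0, 10, 20, 30, 80 → max 80
E regrets: 0, 50, 0, 30, 90 → max 90
F regrets: 30, 40, 40, 0, 40 → max 40
Smallest max regret = 40 → F.

F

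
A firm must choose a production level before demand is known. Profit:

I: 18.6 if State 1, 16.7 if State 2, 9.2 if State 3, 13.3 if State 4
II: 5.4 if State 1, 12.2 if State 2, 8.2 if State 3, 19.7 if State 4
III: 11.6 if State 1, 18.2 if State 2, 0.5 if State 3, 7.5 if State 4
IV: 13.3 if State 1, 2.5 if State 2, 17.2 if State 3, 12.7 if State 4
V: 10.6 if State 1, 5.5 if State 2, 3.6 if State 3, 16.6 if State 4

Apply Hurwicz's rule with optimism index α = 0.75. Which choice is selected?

I: 0.75·18.6 + 0.25·9.2 = 16.25
II: 0.75·19.7 + 0.25·5.4 = 16.125
III: 0.75·18.2 + 0.25·0.5 = 13.775
IV: 0.75·17.2 + 0.25·2.5 = 13.525
V: 0.75·16.6 + 0.25·3.6 = 13.35
Highest Hurwicz score = 16.25 → I.

I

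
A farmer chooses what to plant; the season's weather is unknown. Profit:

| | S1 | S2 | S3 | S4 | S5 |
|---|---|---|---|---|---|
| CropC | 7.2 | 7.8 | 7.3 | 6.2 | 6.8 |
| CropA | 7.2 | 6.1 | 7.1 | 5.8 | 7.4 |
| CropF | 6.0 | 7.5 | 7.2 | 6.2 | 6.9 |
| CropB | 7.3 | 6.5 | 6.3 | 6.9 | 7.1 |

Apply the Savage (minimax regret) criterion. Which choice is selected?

CropC

Column bests: S1=7.3, S2=7.8, S3=7.3, S4=6.9, S5=7.4.
CropC regrets: 0.1, 0.0, 0.0, 0.7, 0.6 → max 0.7
CropA regrets: 0.1, 1.7, 0.2, 1.1, 0.0 → max 1.7
CropF regrets: 1.3, 0.3, 0.1, 0.7, 0.5 → max 1.3
CropB regrets: 0.0, 1.3, 1.0, 0.0, 0.3 → max 1.3
Smallest max regret = 0.7 → CropC.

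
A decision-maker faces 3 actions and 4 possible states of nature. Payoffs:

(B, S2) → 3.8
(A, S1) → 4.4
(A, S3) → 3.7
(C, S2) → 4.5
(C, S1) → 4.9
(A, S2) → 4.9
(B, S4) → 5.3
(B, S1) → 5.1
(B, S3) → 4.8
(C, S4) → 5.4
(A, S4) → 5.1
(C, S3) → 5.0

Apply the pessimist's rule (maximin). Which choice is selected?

Row minima: A=3.7, B=3.8, C=4.5
Best worst-case = 4.5 → C.

C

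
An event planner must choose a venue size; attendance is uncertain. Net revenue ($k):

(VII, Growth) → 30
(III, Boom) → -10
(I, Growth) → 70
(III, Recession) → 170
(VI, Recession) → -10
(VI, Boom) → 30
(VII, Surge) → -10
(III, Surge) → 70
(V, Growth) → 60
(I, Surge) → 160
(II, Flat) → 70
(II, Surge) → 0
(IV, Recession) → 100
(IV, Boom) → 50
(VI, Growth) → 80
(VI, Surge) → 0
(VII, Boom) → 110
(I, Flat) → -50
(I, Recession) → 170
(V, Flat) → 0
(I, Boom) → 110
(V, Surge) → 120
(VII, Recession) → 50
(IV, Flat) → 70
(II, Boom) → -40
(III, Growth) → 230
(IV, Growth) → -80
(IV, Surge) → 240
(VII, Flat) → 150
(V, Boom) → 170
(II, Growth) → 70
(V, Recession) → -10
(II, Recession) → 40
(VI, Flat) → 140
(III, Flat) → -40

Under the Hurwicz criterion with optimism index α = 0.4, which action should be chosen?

III

I: 0.4·170 + 0.6·(-50) = 38
II: 0.4·70 + 0.6·(-40) = 4
III: 0.4·230 + 0.6·(-40) = 68
IV: 0.4·240 + 0.6·(-80) = 48
V: 0.4·170 + 0.6·(-10) = 62
VI: 0.4·140 + 0.6·(-10) = 50
VII: 0.4·150 + 0.6·(-10) = 54
Highest Hurwicz score = 68 → III.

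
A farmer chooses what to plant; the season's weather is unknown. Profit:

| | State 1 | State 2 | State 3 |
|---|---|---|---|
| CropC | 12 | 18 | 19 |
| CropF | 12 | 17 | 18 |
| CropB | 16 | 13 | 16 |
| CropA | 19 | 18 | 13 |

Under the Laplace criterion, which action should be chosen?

Row averages: CropC=49/3, CropF=47/3, CropB=15, CropA=50/3
Highest average = 50/3 → CropA.

CropA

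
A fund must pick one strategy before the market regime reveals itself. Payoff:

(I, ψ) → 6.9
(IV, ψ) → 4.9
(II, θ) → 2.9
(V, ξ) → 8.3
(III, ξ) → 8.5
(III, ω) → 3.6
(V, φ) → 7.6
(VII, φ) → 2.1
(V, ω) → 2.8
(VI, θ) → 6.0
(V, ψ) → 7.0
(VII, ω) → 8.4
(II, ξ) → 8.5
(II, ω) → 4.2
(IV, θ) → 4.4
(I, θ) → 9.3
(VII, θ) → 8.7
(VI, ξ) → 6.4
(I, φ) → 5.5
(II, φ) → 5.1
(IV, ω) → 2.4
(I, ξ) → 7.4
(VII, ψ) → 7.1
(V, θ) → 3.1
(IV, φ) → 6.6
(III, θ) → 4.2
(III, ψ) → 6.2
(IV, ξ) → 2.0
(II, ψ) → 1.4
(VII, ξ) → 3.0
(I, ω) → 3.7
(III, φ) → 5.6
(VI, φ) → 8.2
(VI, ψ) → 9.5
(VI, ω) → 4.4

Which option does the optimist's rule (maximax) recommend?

VI

Row maxima: I=9.3, II=8.5, III=8.5, IV=6.6, V=8.3, VI=9.5, VII=8.7
Best best-case = 9.5 → VI.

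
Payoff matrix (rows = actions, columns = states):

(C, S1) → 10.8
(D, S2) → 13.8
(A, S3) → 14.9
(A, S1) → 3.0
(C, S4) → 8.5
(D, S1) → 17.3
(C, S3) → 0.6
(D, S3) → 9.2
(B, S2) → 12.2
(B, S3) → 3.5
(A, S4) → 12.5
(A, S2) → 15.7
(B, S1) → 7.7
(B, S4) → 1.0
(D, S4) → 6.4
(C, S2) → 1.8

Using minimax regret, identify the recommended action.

Column bests: S1=17.3, S2=15.7, S3=14.9, S4=12.5.
A regrets: 14.3, 0.0, 0.0, 0.0 → max 14.3
B regrets: 9.6, 3.5, 11.4, 11.5 → max 11.5
C regrets: 6.5, 13.9, 14.3, 4.0 → max 14.3
D regrets: 0.0, 1.9, 5.7, 6.1 → max 6.1
Smallest max regret = 6.1 → D.

D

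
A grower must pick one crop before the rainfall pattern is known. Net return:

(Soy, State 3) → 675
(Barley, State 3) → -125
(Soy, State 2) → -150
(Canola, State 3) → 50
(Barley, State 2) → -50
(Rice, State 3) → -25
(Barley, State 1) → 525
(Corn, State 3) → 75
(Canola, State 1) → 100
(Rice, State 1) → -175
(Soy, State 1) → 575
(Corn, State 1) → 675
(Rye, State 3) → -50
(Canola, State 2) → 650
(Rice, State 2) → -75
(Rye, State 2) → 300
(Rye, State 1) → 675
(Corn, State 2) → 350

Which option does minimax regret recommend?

Column bests: State 1=675, State 2=650, State 3=675.
Rice regrets: 850, 725, 700 → max 850
Soy regrets: 100, 800, 0 → max 800
Rye regrets: 0, 350, 725 → max 725
Canola regrets: 575, 0, 625 → max 625
Barley regrets: 150, 700, 800 → max 800
Corn regrets: 0, 300, 600 → max 600
Smallest max regret = 600 → Corn.

Corn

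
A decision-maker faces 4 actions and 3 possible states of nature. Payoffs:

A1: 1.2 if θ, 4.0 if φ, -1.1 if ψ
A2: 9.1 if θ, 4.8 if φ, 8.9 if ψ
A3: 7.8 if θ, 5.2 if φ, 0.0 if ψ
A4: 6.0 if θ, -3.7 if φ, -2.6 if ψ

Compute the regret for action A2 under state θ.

Best payoff under θ is 9.1.
Regret = 9.1 − 9.1 = 0.0.

0.0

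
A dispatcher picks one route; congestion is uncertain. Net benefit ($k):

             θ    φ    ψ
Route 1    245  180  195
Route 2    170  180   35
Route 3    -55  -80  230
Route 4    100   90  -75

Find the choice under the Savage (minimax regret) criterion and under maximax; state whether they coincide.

minimax regret → Route 1; maximax → Route 1 (agree)

Column bests: θ=245, φ=180, ψ=230.
Route 1 regrets: 0, 0, 35 → max 35
Route 2 regrets: 75, 0, 195 → max 195
Route 3 regrets: 300, 260, 0 → max 300
Route 4 regrets: 145, 90, 305 → max 305
Smallest max regret = 35 → Route 1.
Row maxima: Route 1=245, Route 2=180, Route 3=230, Route 4=100
Best best-case = 245 → Route 1.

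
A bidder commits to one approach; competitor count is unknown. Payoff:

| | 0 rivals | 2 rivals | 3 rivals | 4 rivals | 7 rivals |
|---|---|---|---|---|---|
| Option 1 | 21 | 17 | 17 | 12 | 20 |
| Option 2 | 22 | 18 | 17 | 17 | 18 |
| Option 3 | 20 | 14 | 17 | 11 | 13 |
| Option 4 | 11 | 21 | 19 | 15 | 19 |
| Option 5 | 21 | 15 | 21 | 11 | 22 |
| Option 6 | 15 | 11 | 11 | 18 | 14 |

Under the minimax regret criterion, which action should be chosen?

Column bests: 0 rivals=22, 2 rivals=21, 3 rivals=21, 4 rivals=18, 7 rivals=22.
Option 1 regrets: 1, 4, 4, 6, 2 → max 6
Option 2 regrets: 0, 3, 4, 1, 4 → max 4
Option 3 regrets: 2, 7, 4, 7, 9 → max 9
Option 4 regrets: 11, 0, 2, 3, 3 → max 11
Option 5 regrets: 1, 6, 0, 7, 0 → max 7
Option 6 regrets: 7, 10, 10, 0, 8 → max 10
Smallest max regret = 4 → Option 2.

Option 2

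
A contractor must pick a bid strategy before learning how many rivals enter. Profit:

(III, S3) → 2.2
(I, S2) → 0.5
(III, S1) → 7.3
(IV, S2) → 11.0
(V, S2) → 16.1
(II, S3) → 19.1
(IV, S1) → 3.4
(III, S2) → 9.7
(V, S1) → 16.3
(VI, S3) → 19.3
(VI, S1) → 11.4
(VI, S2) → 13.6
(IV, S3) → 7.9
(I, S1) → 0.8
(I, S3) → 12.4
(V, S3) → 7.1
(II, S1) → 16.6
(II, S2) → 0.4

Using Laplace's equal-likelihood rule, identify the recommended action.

Row averages: I=137/30, II=361/30, III=6.4, IV=223/30, V=79/6, VI=443/30
Highest average = 443/30 → VI.

VI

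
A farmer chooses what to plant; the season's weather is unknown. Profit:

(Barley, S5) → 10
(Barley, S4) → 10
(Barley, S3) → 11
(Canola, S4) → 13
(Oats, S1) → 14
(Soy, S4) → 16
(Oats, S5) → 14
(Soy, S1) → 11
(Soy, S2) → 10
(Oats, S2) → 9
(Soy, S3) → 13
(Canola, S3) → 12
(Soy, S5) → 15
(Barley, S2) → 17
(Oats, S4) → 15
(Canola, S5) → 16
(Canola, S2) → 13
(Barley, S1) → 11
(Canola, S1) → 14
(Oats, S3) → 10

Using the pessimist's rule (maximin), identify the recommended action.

Canola

Row minima: Canola=12, Barley=10, Oats=9, Soy=10
Best worst-case = 12 → Canola.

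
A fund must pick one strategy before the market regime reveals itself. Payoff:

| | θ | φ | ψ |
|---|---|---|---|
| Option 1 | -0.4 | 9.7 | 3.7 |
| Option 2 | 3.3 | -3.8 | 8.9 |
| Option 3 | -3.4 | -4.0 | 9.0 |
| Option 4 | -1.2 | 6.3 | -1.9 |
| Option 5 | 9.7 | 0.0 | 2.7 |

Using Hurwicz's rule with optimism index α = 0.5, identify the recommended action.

Option 1: 0.5·9.7 + 0.5·(-0.4) = 4.65
Option 2: 0.5·8.9 + 0.5·(-3.8) = 2.55
Option 3: 0.5·9.0 + 0.5·(-4.0) = 2.5
Option 4: 0.5·6.3 + 0.5·(-1.9) = 2.2
Option 5: 0.5·9.7 + 0.5·0.0 = 4.85
Highest Hurwicz score = 4.85 → Option 5.

Option 5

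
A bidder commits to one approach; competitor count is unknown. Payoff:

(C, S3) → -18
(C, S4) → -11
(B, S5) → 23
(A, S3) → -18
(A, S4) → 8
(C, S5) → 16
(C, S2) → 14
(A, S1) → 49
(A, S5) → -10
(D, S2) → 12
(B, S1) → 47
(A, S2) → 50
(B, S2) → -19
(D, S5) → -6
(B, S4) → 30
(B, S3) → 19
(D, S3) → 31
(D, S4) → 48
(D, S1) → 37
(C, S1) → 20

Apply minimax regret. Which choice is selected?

Column bests: S1=49, S2=50, S3=31, S4=48, S5=23.
A regrets: 0, 0, 49, 40, 33 → max 49
B regrets: 2, 69, 12, 18, 0 → max 69
C regrets: 29, 36, 49, 59, 7 → max 59
D regrets: 12, 38, 0, 0, 29 → max 38
Smallest max regret = 38 → D.

D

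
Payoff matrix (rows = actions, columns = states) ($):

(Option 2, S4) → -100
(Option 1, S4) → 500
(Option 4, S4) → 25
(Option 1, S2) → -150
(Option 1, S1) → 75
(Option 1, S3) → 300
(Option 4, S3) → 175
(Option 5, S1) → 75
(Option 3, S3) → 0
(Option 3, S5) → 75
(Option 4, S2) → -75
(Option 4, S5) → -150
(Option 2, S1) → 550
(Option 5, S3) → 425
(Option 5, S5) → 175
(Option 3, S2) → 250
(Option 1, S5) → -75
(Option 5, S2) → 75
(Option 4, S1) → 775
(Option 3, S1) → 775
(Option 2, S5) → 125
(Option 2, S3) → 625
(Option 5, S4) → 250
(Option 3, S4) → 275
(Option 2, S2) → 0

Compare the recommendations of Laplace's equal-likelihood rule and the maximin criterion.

Row averages: Option 1=130, Option 2=240, Option 3=275, Option 4=150, Option 5=200
Highest average = 275 → Option 3.
Row minima: Option 1=-150, Option 2=-100, Option 3=0, Option 4=-150, Option 5=75
Best worst-case = 75 → Option 5.

laplace → Option 3; maximin → Option 5 (disagree)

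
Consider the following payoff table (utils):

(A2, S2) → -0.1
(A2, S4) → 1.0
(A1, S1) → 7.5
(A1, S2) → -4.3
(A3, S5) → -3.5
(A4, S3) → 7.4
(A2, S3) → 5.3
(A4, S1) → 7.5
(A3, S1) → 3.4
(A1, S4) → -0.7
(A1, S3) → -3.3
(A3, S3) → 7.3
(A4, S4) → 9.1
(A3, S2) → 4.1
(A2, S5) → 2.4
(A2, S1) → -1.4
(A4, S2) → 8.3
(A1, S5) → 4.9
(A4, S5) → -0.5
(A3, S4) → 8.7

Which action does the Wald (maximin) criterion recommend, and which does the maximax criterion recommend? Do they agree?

maximin → A4; maximax → A4 (agree)

Row minima: A1=-4.3, A2=-1.4, A3=-3.5, A4=-0.5
Best worst-case = -0.5 → A4.
Row maxima: A1=7.5, A2=5.3, A3=8.7, A4=9.1
Best best-case = 9.1 → A4.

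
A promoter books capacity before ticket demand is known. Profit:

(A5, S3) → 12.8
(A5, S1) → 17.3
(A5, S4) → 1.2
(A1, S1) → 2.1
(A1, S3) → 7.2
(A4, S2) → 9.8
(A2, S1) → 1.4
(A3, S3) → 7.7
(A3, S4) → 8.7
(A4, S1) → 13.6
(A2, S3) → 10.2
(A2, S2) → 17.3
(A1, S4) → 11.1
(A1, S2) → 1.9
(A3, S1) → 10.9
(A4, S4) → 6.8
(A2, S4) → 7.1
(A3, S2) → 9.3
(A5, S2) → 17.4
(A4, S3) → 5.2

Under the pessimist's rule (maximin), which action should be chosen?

Row minima: A1=1.9, A2=1.4, A3=7.7, A4=5.2, A5=1.2
Best worst-case = 7.7 → A3.

A3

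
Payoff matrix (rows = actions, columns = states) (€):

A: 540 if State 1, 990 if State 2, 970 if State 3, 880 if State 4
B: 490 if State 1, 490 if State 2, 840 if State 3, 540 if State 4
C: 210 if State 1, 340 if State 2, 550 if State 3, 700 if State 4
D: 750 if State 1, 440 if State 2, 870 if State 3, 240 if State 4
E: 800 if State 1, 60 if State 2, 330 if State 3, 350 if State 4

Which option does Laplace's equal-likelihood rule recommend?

Row averages: A=845, B=590, C=450, D=575, E=385
Highest average = 845 → A.

A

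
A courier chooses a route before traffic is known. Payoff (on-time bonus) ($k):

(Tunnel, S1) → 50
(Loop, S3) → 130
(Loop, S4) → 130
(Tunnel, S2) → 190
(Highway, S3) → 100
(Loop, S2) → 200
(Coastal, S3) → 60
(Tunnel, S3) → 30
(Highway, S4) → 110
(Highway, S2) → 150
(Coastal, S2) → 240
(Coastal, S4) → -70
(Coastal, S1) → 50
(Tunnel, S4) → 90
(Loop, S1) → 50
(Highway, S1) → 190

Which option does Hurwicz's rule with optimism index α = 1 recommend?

Highway: 1·190 + 0·100 = 190
Coastal: 1·240 + 0·(-70) = 240
Tunnel: 1·190 + 0·30 = 190
Loop: 1·200 + 0·50 = 200
Highest Hurwicz score = 240 → Coastal.

Coastal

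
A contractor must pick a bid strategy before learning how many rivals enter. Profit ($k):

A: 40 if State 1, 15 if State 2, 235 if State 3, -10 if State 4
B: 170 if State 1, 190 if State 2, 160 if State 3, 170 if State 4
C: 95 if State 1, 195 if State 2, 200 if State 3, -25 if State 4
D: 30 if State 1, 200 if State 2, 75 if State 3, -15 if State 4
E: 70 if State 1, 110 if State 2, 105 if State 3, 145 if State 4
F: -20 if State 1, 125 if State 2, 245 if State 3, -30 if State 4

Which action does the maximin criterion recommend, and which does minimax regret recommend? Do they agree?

maximin → B; minimax regret → B (agree)

Row minima: A=-10, B=160, C=-25, D=-15, E=70, F=-30
Best worst-case = 160 → B.
Column bests: State 1=170, State 2=200, State 3=245, State 4=170.
A regrets: 130, 185, 10, 180 → max 185
B regrets: 0, 10, 85, 0 → max 85
C regrets: 75, 5, 45, 195 → max 195
D regrets: 140, 0, 170, 185 → max 185
E regrets: 100, 90, 140, 25 → max 140
F regrets: 190, 75, 0, 200 → max 200
Smallest max regret = 85 → B.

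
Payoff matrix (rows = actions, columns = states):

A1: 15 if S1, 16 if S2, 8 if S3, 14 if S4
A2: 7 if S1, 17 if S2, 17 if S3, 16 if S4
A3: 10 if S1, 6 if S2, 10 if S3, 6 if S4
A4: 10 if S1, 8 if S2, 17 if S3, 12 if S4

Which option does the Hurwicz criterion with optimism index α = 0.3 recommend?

A1: 0.3·16 + 0.7·8 = 10.4
A2: 0.3·17 + 0.7·7 = 10
A3: 0.3·10 + 0.7·6 = 7.2
A4: 0.3·17 + 0.7·8 = 10.7
Highest Hurwicz score = 10.7 → A4.

A4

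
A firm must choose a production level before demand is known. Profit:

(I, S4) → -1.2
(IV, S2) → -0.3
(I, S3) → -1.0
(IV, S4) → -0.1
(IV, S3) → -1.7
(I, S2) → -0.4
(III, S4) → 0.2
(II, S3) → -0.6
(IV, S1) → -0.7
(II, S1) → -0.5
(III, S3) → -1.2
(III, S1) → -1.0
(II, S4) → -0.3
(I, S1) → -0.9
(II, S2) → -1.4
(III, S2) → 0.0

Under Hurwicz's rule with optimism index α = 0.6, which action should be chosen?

I: 0.6·(-0.4) + 0.4·(-1.2) = -0.72
II: 0.6·(-0.3) + 0.4·(-1.4) = -0.74
III: 0.6·0.2 + 0.4·(-1.2) = -0.36
IV: 0.6·(-0.1) + 0.4·(-1.7) = -0.74
Highest Hurwicz score = -0.36 → III.

III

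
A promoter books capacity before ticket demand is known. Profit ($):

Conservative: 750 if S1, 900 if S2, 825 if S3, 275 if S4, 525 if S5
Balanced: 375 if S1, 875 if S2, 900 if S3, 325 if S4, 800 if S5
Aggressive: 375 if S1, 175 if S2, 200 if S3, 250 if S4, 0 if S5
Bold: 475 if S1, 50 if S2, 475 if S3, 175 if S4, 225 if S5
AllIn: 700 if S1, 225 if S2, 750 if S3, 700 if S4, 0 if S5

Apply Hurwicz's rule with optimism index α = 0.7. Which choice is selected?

Conservative: 0.7·900 + 0.3·275 = 712.5
Balanced: 0.7·900 + 0.3·325 = 727.5
Aggressive: 0.7·375 + 0.3·0 = 262.5
Bold: 0.7·475 + 0.3·50 = 347.5
AllIn: 0.7·750 + 0.3·0 = 525
Highest Hurwicz score = 727.5 → Balanced.

Balanced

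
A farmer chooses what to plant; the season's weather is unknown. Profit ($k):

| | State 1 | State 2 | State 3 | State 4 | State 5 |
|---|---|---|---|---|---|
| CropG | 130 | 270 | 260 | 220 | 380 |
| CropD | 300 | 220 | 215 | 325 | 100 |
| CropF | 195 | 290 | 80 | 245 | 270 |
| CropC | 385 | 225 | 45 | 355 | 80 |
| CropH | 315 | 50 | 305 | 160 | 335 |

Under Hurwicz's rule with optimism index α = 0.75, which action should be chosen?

CropG

CropG: 0.75·380 + 0.25·130 = 317.5
CropD: 0.75·325 + 0.25·100 = 268.75
CropF: 0.75·290 + 0.25·80 = 237.5
CropC: 0.75·385 + 0.25·45 = 300
CropH: 0.75·335 + 0.25·50 = 263.75
Highest Hurwicz score = 317.5 → CropG.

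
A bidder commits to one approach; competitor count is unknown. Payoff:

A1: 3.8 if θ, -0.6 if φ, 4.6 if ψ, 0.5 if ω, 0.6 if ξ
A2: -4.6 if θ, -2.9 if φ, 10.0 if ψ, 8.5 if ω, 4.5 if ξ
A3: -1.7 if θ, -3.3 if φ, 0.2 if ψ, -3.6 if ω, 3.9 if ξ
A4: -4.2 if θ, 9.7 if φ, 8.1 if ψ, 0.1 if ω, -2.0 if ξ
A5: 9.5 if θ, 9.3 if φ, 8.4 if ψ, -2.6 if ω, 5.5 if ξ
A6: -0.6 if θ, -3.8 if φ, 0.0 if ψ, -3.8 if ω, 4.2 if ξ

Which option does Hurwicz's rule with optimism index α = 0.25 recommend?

A1

A1: 0.25·4.6 + 0.75·(-0.6) = 0.7
A2: 0.25·10.0 + 0.75·(-4.6) = -0.95
A3: 0.25·3.9 + 0.75·(-3.6) = -1.725
A4: 0.25·9.7 + 0.75·(-4.2) = -0.725
A5: 0.25·9.5 + 0.75·(-2.6) = 0.425
A6: 0.25·4.2 + 0.75·(-3.8) = -1.8
Highest Hurwicz score = 0.7 → A1.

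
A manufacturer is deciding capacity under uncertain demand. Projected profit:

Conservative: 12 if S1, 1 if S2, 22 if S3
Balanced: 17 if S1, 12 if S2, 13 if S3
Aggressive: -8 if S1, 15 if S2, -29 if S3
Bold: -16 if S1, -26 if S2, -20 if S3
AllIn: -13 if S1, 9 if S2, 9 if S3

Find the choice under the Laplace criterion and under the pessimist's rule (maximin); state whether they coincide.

Row averages: Conservative=35/3, Balanced=14, Aggressive=-22/3, Bold=-62/3, AllIn=5/3
Highest average = 14 → Balanced.
Row minima: Conservative=1, Balanced=12, Aggressive=-29, Bold=-26, AllIn=-13
Best worst-case = 12 → Balanced.

laplace → Balanced; maximin → Balanced (agree)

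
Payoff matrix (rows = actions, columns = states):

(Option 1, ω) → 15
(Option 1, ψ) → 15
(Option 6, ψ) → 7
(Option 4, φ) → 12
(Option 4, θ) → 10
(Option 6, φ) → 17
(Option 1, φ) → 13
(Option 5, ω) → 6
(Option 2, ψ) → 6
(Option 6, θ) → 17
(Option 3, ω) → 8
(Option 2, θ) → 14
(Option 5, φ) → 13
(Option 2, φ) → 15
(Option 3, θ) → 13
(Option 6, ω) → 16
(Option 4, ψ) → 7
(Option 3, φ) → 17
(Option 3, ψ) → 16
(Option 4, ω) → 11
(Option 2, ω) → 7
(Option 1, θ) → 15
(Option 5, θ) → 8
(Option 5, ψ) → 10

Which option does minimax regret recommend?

Option 1

Column bests: θ=17, φ=17, ψ=16, ω=16.
Option 1 regrets: 2, 4, 1, 1 → max 4
Option 2 regrets: 3, 2, 10, 9 → max 10
Option 3 regrets: 4, 0, 0, 8 → max 8
Option 4 regrets: 7, 5, 9, 5 → max 9
Option 5 regrets: 9, 4, 6, 10 → max 10
Option 6 regrets: 0, 0, 9, 0 → max 9
Smallest max regret = 4 → Option 1.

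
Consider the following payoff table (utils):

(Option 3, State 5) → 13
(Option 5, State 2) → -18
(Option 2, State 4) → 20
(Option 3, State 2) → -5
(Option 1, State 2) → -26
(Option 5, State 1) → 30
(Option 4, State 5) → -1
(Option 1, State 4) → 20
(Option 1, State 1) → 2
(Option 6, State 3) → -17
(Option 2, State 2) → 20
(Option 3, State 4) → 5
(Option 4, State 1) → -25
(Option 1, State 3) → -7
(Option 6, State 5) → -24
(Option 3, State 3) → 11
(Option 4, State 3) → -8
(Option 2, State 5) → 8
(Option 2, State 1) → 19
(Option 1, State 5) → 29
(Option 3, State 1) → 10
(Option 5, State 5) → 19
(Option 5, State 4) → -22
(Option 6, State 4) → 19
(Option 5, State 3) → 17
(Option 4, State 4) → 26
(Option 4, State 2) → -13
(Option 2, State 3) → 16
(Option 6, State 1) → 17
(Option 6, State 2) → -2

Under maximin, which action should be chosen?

Option 2

Row minima: Option 1=-26, Option 2=8, Option 3=-5, Option 4=-25, Option 5=-22, Option 6=-24
Best worst-case = 8 → Option 2.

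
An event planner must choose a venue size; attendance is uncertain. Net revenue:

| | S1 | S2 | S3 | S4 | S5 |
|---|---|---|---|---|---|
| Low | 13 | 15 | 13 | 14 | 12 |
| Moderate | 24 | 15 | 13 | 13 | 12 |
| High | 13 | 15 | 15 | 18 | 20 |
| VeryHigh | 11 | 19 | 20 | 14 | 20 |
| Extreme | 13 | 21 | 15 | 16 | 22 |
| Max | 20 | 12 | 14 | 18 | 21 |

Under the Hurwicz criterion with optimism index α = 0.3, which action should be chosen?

Low: 0.3·15 + 0.7·12 = 12.9
Moderate: 0.3·24 + 0.7·12 = 15.6
High: 0.3·20 + 0.7·13 = 15.1
VeryHigh: 0.3·20 + 0.7·11 = 13.7
Extreme: 0.3·22 + 0.7·13 = 15.7
Max: 0.3·21 + 0.7·12 = 14.7
Highest Hurwicz score = 15.7 → Extreme.

Extreme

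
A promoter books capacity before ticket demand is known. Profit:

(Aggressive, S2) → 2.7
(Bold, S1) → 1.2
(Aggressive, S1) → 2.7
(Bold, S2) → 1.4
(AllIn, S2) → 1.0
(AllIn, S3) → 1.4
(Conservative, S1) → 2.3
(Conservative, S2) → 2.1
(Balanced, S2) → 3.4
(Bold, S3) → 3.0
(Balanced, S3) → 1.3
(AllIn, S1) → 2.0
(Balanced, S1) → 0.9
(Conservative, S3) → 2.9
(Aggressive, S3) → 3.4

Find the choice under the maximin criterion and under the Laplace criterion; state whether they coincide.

Row minima: Conservative=2.1, Balanced=0.9, Aggressive=2.7, Bold=1.2, AllIn=1.0
Best worst-case = 2.7 → Aggressive.
Row averages: Conservative=73/30, Balanced=28/15, Aggressive=44/15, Bold=28/15, AllIn=22/15
Highest average = 44/15 → Aggressive.

maximin → Aggressive; laplace → Aggressive (agree)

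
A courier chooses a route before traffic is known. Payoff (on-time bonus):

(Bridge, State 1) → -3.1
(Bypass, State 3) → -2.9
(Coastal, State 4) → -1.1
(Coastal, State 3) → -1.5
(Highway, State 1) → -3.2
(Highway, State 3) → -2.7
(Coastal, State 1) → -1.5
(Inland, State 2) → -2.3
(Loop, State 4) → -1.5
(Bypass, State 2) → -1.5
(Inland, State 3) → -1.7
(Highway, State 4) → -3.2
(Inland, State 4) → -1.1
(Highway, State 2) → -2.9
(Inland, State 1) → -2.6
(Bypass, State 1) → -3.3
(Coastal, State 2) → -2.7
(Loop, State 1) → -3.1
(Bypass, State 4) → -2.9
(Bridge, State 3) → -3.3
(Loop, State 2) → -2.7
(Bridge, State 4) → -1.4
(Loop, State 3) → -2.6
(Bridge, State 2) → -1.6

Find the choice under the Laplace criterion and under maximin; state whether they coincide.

laplace → Coastal; maximin → Inland (disagree)

Row averages: Loop=-2.475, Inland=-1.925, Coastal=-1.7, Bridge=-2.35, Highway=-3, Bypass=-2.65
Highest average = -1.7 → Coastal.
Row minima: Loop=-3.1, Inland=-2.6, Coastal=-2.7, Bridge=-3.3, Highway=-3.2, Bypass=-3.3
Best worst-case = -2.6 → Inland.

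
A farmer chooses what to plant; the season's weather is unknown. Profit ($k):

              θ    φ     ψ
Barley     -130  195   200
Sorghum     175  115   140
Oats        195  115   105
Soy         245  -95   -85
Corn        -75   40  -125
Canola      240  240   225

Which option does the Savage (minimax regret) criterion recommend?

Canola

Column bests: θ=245, φ=240, ψ=225.
Barley regrets: 375, 45, 25 → max 375
Sorghum regrets: 70, 125, 85 → max 125
Oats regrets: 50, 125, 120 → max 125
Soy regrets: 0, 335, 310 → max 335
Corn regrets: 320, 200, 350 → max 350
Canola regrets: 5, 0, 0 → max 5
Smallest max regret = 5 → Canola.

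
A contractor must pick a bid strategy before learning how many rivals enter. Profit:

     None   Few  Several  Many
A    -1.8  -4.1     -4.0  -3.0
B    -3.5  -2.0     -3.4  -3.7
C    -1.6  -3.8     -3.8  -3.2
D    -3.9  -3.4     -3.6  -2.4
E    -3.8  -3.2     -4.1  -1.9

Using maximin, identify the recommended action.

Row minima: A=-4.1, B=-3.7, C=-3.8, D=-3.9, E=-4.1
Best worst-case = -3.7 → B.

B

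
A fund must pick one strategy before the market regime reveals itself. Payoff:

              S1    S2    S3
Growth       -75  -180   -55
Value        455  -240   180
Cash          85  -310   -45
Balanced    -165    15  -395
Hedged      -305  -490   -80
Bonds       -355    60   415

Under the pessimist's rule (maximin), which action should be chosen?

Row minima: Growth=-180, Value=-240, Cash=-310, Balanced=-395, Hedged=-490, Bonds=-355
Best worst-case = -180 → Growth.

Growth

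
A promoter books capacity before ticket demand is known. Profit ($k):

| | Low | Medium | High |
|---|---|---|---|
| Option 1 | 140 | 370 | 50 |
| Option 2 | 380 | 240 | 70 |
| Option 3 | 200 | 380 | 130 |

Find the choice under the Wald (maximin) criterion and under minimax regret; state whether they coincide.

Row minima: Option 1=50, Option 2=70, Option 3=130
Best worst-case = 130 → Option 3.
Column bests: Low=380, Medium=380, High=130.
Option 1 regrets: 240, 10, 80 → max 240
Option 2 regrets: 0, 140, 60 → max 140
Option 3 regrets: 180, 0, 0 → max 180
Smallest max regret = 140 → Option 2.

maximin → Option 3; minimax regret → Option 2 (disagree)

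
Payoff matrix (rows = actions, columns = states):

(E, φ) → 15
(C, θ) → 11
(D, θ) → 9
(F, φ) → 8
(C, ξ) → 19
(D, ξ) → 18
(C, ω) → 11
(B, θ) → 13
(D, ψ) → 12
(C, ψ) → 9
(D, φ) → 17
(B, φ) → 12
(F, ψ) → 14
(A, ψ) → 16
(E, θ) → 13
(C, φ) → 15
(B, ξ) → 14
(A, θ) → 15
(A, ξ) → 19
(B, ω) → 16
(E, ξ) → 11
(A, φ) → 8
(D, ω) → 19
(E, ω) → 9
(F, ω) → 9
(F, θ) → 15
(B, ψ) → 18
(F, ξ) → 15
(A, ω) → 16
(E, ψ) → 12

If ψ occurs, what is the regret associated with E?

6

Best payoff under ψ is 18.
Regret = 18 − 12 = 6.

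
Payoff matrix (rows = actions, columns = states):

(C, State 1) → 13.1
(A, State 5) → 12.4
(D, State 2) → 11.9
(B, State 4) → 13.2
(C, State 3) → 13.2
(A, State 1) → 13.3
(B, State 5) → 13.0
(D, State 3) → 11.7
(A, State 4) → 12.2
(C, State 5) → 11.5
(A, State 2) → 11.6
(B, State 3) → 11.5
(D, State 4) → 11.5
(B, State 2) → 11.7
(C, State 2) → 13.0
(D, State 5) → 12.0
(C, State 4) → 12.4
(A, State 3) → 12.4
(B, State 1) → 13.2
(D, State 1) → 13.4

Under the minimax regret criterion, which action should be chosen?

Column bests: State 1=13.4, State 2=13.0, State 3=13.2, State 4=13.2, State 5=13.0.
A regrets: 0.1, 1.4, 0.8, 1.0, 0.6 → max 1.4
B regrets: 0.2, 1.3, 1.7, 0.0, 0.0 → max 1.7
C regrets: 0.3, 0.0, 0.0, 0.8, 1.5 → max 1.5
D regrets: 0.0, 1.1, 1.5, 1.7, 1.0 → max 1.7
Smallest max regret = 1.4 → A.

A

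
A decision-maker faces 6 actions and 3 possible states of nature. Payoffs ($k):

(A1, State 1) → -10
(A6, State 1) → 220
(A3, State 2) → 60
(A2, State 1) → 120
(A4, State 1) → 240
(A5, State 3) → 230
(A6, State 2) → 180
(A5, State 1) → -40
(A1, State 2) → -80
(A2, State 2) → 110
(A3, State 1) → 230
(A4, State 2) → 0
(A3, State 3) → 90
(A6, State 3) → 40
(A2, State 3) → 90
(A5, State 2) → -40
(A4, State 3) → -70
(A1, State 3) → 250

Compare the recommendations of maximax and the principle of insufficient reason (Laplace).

maximax → A1; laplace → A6 (disagree)

Row maxima: A1=250, A2=120, A3=230, A4=240, A5=230, A6=220
Best best-case = 250 → A1.
Row averages: A1=160/3, A2=320/3, A3=380/3, A4=170/3, A5=50, A6=440/3
Highest average = 440/3 → A6.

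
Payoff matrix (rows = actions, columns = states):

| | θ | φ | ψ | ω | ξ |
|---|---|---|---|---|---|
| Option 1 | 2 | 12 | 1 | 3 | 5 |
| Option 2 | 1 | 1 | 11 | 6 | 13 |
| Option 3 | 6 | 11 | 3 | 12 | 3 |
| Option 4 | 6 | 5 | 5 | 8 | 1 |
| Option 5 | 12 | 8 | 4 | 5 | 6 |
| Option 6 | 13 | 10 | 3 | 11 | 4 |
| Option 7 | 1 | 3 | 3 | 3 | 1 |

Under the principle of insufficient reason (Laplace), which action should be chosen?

Row averages: Option 1=4.6, Option 2=6.4, Option 3=7, Option 4=5, Option 5=7, Option 6=8.2, Option 7=2.2
Highest average = 8.2 → Option 6.

Option 6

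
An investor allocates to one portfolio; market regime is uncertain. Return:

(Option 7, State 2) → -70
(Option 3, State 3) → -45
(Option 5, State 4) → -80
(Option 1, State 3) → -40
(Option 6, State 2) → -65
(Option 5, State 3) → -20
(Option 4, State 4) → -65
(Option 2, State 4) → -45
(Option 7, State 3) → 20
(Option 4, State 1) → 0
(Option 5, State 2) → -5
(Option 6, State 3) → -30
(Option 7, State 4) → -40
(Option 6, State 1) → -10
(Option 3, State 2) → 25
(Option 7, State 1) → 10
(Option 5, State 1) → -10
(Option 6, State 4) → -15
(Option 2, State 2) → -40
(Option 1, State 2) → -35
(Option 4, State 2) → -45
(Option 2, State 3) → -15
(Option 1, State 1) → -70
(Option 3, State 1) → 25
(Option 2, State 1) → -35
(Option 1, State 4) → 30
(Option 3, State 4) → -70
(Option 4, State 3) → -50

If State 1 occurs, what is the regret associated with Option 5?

35

Best payoff under State 1 is 25.
Regret = 25 − (-10) = 35.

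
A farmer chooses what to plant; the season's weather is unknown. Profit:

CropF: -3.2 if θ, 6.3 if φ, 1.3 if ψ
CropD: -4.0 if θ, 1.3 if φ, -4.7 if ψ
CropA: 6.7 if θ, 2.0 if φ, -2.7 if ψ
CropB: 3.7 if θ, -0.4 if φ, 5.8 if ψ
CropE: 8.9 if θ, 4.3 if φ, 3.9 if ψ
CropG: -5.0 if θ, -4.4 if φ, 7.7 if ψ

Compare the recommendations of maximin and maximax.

Row minima: CropF=-3.2, CropD=-4.7, CropA=-2.7, CropB=-0.4, CropE=3.9, CropG=-5.0
Best worst-case = 3.9 → CropE.
Row maxima: CropF=6.3, CropD=1.3, CropA=6.7, CropB=5.8, CropE=8.9, CropG=7.7
Best best-case = 8.9 → CropE.

maximin → CropE; maximax → CropE (agree)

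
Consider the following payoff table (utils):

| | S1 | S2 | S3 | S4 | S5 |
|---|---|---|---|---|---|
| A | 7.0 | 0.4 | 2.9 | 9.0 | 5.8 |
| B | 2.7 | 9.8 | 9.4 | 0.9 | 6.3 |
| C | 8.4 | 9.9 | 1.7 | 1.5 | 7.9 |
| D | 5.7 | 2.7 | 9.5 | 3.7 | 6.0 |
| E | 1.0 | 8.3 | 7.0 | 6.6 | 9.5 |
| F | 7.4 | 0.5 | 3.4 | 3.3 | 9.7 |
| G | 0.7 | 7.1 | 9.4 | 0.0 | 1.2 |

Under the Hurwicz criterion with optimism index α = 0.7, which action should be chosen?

A: 0.7·9.0 + 0.3·0.4 = 6.42
B: 0.7·9.8 + 0.3·0.9 = 7.13
C: 0.7·9.9 + 0.3·1.5 = 7.38
D: 0.7·9.5 + 0.3·2.7 = 7.46
E: 0.7·9.5 + 0.3·1.0 = 6.95
F: 0.7·9.7 + 0.3·0.5 = 6.94
G: 0.7·9.4 + 0.3·0.0 = 6.58
Highest Hurwicz score = 7.46 → D.

D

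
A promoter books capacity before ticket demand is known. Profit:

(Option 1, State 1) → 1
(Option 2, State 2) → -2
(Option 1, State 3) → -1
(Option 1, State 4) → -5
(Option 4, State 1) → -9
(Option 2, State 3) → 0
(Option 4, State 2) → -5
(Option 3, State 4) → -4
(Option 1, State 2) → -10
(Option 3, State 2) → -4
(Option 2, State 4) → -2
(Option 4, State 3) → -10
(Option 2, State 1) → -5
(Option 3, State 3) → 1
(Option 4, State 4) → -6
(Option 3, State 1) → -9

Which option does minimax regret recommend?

Column bests: State 1=1, State 2=-2, State 3=1, State 4=-2.
Option 1 regrets: 0, 8, 2, 3 → max 8
Option 2 regrets: 6, 0, 1, 0 → max 6
Option 3 regrets: 10, 2, 0, 2 → max 10
Option 4 regrets: 10, 3, 11, 4 → max 11
Smallest max regret = 6 → Option 2.

Option 2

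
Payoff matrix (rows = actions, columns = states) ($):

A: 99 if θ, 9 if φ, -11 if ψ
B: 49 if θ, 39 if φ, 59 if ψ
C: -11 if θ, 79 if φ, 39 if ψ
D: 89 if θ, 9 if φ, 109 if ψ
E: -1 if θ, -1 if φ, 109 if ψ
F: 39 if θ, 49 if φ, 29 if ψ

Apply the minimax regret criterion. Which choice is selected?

Column bests: θ=99, φ=79, ψ=109.
A regrets: 0, 70, 120 → max 120
B regrets: 50, 40, 50 → max 50
C regrets: 110, 0, 70 → max 110
D regrets: 10, 70, 0 → max 70
E regrets: 100, 80, 0 → max 100
F regrets: 60, 30, 80 → max 80
Smallest max regret = 50 → B.

B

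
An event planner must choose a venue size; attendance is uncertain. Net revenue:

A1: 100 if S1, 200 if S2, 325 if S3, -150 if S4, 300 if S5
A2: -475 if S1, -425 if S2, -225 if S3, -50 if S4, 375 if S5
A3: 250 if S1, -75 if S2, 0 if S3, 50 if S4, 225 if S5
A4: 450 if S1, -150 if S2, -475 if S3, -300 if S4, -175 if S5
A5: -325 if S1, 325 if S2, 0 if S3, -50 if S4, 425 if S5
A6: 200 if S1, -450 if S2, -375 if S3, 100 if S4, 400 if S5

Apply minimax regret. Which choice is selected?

Column bests: S1=450, S2=325, S3=325, S4=100, S5=425.
A1 regrets: 350, 125, 0, 250, 125 → max 350
A2 regrets: 925, 750, 550, 150, 50 → max 925
A3 regrets: 200, 400, 325, 50, 200 → max 400
A4 regrets: 0, 475, 800, 400, 600 → max 800
A5 regrets: 775, 0, 325, 150, 0 → max 775
A6 regrets: 250, 775, 700, 0, 25 → max 775
Smallest max regret = 350 → A1.

A1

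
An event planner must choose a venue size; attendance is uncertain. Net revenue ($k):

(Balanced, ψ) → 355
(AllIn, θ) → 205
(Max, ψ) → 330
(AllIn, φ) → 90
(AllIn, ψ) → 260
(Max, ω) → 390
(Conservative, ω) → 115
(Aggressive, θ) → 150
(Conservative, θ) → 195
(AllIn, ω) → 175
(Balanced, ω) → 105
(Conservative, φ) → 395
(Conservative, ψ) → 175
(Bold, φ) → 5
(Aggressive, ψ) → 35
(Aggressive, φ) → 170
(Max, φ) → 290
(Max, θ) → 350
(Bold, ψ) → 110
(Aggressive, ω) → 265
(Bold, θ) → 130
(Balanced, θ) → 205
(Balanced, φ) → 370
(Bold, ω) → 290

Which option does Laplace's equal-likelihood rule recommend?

Max

Row averages: Conservative=220, Balanced=258.75, Aggressive=155, Bold=133.75, AllIn=182.5, Max=340
Highest average = 340 → Max.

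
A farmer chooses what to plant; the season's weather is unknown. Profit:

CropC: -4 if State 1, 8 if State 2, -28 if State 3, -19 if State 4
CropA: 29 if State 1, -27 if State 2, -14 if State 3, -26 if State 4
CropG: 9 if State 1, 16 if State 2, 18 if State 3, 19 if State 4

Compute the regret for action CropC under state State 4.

38

Best payoff under State 4 is 19.
Regret = 19 − (-19) = 38.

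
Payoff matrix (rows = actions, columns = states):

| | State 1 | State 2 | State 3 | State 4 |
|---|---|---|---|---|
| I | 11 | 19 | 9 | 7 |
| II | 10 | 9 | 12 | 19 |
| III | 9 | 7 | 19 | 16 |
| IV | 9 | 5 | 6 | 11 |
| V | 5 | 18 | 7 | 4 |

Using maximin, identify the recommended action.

Row minima: I=7, II=9, III=7, IV=5, V=4
Best worst-case = 9 → II.

II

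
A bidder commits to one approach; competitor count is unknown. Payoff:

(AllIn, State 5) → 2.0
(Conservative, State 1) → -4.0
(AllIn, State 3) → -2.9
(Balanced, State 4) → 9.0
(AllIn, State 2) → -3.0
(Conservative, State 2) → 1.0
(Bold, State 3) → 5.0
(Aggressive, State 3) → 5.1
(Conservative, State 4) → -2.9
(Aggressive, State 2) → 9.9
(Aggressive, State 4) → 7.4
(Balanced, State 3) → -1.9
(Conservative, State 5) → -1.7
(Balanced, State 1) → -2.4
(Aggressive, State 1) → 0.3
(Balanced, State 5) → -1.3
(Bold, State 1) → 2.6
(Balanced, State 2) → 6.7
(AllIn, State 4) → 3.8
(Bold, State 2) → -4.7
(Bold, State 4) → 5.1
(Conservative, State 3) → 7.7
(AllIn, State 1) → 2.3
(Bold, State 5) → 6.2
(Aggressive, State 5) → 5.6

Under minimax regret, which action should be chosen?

Column bests: State 1=2.6, State 2=9.9, State 3=7.7, State 4=9.0, State 5=6.2.
Conservative regrets: 6.6, 8.9, 0.0, 11.9, 7.9 → max 11.9
Balanced regrets: 5.0, 3.2, 9.6, 0.0, 7.5 → max 9.6
Aggressive regrets: 2.3, 0.0, 2.6, 1.6, 0.6 → max 2.6
Bold regrets: 0.0, 14.6, 2.7, 3.9, 0.0 → max 14.6
AllIn regrets: 0.3, 12.9, 10.6, 5.2, 4.2 → max 12.9
Smallest max regret = 2.6 → Aggressive.

Aggressive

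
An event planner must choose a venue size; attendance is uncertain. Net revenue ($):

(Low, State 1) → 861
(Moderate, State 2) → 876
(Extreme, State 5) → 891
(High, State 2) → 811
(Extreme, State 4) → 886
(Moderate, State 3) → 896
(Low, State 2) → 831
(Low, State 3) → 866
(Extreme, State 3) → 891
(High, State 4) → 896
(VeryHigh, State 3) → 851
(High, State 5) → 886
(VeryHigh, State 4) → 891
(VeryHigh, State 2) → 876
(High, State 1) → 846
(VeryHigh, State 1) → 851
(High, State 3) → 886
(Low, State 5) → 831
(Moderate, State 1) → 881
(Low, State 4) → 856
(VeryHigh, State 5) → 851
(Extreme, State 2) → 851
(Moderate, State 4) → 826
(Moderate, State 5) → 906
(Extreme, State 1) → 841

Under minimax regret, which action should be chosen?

Column bests: State 1=881, State 2=876, State 3=896, State 4=896, State 5=906.
Low regrets: 20, 45, 30, 40, 75 → max 75
Moderate regrets: 0, 0, 0, 70, 0 → max 70
High regrets: 35, 65, 10, 0, 20 → max 65
VeryHigh regrets: 30, 0, 45, 5, 55 → max 55
Extreme regrets: 40, 25, 5, 10, 15 → max 40
Smallest max regret = 40 → Extreme.

Extreme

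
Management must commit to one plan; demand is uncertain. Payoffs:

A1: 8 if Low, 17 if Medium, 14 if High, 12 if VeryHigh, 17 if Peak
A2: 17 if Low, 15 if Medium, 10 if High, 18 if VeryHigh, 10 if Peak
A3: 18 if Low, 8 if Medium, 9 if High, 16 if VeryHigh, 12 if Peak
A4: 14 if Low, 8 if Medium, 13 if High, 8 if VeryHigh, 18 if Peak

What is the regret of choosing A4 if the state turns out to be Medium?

9

Best payoff under Medium is 17.
Regret = 17 − 8 = 9.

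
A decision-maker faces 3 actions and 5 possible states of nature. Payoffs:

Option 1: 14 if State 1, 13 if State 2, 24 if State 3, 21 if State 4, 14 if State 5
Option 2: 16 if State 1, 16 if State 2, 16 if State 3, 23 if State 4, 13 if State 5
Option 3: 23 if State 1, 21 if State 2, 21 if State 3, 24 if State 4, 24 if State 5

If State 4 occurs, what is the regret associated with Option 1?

Best payoff under State 4 is 24.
Regret = 24 − 21 = 3.

3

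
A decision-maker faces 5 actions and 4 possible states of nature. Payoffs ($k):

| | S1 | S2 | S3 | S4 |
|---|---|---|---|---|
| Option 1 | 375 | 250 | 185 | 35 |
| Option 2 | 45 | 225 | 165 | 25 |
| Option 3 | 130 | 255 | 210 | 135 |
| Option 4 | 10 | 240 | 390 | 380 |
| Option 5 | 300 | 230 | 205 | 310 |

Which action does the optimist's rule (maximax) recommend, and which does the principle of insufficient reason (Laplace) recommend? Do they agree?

Row maxima: Option 1=375, Option 2=225, Option 3=255, Option 4=390, Option 5=310
Best best-case = 390 → Option 4.
Row averages: Option 1=211.25, Option 2=115, Option 3=182.5, Option 4=255, Option 5=261.25
Highest average = 261.25 → Option 5.

maximax → Option 4; laplace → Option 5 (disagree)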